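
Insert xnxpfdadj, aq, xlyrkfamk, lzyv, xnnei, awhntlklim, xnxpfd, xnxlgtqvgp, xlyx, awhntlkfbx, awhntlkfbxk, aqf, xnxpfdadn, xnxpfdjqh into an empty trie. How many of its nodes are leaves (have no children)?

Leaves are exactly the stored words that no other stored word extends.
Those words: "aqf", "awhntlkfbxk", "awhntlklim", "lzyv", "xlyrkfamk", "xlyx", "xnnei", "xnxlgtqvgp", "xnxpfdadj", "xnxpfdadn", "xnxpfdjqh"
Leaf count: 11

11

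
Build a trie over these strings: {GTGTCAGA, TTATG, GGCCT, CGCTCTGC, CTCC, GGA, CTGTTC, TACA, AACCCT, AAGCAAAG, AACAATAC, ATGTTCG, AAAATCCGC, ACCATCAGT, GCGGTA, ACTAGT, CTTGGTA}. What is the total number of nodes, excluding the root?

For each word, the new-node count is its length minus the longest prefix already in the trie:
  "GTGTCAGA" → 8 new (G, T, G, T, C, A, G, A)
  "TTATG" → 5 new (T, T, A, T, G)
  "GGCCT" → prefix "G" already present; 4 new (G, C, C, T)
  "CGCTCTGC" → 8 new (C, G, C, T, C, T, G, C)
  "CTCC" → prefix "C" already present; 3 new (T, C, C)
  "GGA" → prefix "GG" already present; 1 new (A)
  "CTGTTC" → prefix "CT" already present; 4 new (G, T, T, C)
  "TACA" → prefix "T" already present; 3 new (A, C, A)
  "AACCCT" → 6 new (A, A, C, C, C, T)
  "AAGCAAAG" → prefix "AA" already present; 6 new (G, C, A, A, A, G)
  "AACAATAC" → prefix "AAC" already present; 5 new (A, A, T, A, C)
  "ATGTTCG" → prefix "A" already present; 6 new (T, G, T, T, C, G)
  "AAAATCCGC" → prefix "AA" already present; 7 new (A, A, T, C, C, G, C)
  "ACCATCAGT" → prefix "A" already present; 8 new (C, C, A, T, C, A, G, T)
  "GCGGTA" → prefix "G" already present; 5 new (C, G, G, T, A)
  "ACTAGT" → prefix "AC" already present; 4 new (T, A, G, T)
  "CTTGGTA" → prefix "CT" already present; 5 new (T, G, G, T, A)
Total nodes = 8 + 5 + 4 + 8 + 3 + 1 + 4 + 3 + 6 + 6 + 5 + 6 + 7 + 8 + 5 + 4 + 5 = 88

88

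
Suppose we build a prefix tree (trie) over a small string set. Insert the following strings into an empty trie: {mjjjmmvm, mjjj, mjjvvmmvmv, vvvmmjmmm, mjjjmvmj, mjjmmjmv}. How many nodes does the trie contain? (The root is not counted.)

32

For each word, the new-node count is its length minus the longest prefix already in the trie:
  "mjjjmmvm" → 8 new (m, j, j, j, m, m, v, m)
  "mjjj" → prefix "mjjj" already present; 0 new (none)
  "mjjvvmmvmv" → prefix "mjj" already present; 7 new (v, v, m, m, v, m, v)
  "vvvmmjmmm" → 9 new (v, v, v, m, m, j, m, m, m)
  "mjjjmvmj" → prefix "mjjjm" already present; 3 new (v, m, j)
  "mjjmmjmv" → prefix "mjj" already present; 5 new (m, m, j, m, v)
Total nodes = 8 + 0 + 7 + 9 + 3 + 5 = 32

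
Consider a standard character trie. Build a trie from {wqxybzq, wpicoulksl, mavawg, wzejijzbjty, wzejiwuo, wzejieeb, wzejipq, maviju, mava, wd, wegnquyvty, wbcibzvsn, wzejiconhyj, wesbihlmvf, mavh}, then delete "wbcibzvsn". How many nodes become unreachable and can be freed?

8

After clearing the end-marker at "wbcibzvsn", prune upward until reaching a node still needed by another word.
The suffix "bcibzvsn" (8 nodes) is used only by "wbcibzvsn"; the node for "w" still has the child "q", so pruning stops there.
Nodes removed: 8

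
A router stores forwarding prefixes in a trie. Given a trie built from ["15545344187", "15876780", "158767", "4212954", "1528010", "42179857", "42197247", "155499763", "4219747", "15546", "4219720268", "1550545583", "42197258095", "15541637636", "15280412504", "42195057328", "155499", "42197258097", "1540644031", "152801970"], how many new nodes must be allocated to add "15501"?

1

Walking "15501" from the root, the first 4 characters ("1550") follow existing edges; "1" is the first miss.
New nodes needed: |"15501"| − 4 = 5 − 4 = 1.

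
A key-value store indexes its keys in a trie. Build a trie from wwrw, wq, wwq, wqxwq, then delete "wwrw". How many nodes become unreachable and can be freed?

After clearing the end-marker at "wwrw", prune upward until reaching a node still needed by another word.
The suffix "rw" (2 nodes) is used only by "wwrw"; the node for "ww" still has the child "q", so pruning stops there.
Nodes removed: 2

2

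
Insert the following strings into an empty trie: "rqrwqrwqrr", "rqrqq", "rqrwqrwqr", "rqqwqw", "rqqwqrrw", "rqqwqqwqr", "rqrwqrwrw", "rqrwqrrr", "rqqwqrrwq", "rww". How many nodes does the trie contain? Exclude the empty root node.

30

For each word, the new-node count is its length minus the longest prefix already in the trie:
  "rqrwqrwqrr" → 10 new (r, q, r, w, q, r, w, q, r, r)
  "rqrqq" → prefix "rqr" already present; 2 new (q, q)
  "rqrwqrwqr" → prefix "rqrwqrwqr" already present; 0 new (none)
  "rqqwqw" → prefix "rq" already present; 4 new (q, w, q, w)
  "rqqwqrrw" → prefix "rqqwq" already present; 3 new (r, r, w)
  "rqqwqqwqr" → prefix "rqqwq" already present; 4 new (q, w, q, r)
  "rqrwqrwrw" → prefix "rqrwqrw" already present; 2 new (r, w)
  "rqrwqrrr" → prefix "rqrwqr" already present; 2 new (r, r)
  "rqqwqrrwq" → prefix "rqqwqrrw" already present; 1 new (q)
  "rww" → prefix "r" already present; 2 new (w, w)
Total nodes = 10 + 2 + 0 + 4 + 3 + 4 + 2 + 2 + 1 + 2 = 30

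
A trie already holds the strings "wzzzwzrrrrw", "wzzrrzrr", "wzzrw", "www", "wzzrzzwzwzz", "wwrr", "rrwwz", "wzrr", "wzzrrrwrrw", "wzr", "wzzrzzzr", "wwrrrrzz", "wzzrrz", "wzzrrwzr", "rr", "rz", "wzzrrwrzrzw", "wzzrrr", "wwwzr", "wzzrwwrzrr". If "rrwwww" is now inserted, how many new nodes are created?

"rrww" is already a path in the trie; the remaining "ww" must be added.
Each of the 2 remaining characters creates one node.

2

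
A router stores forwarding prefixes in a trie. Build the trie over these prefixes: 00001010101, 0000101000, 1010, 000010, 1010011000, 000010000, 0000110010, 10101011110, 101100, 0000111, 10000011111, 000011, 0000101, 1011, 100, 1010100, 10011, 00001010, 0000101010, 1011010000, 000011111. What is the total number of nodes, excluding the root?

61

Count nodes per top-level branch (shared prefixes stored once):
  '0'-branch (000010, 000010000, 0000101, 00001010, 0000101000, 0000101010, 00001010101, 000011, 0000110010, 0000111, 000011111): 24 nodes
  '1'-branch (100, 10000011111, 10011, 1010, 1010011000, 1010100, 10101011110, 1011, 101100, 1011010000): 37 nodes
Sum: 61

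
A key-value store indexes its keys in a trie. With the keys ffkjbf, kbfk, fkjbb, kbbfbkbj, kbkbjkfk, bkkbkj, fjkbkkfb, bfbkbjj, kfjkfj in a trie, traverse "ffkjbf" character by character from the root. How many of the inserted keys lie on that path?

Walk "ffkjbf" from the root; an end-of-word marker is hit whenever a stored word is a prefix of "ffkjbf".
Prefixes of the query that are stored words: "ffkjbf"
Count: 1

1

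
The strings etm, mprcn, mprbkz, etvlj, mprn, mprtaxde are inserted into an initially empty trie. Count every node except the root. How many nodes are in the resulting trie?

Count nodes per top-level branch (shared prefixes stored once):
  'e'-branch (etm, etvlj): 6 nodes
  'm'-branch (mprbkz, mprcn, mprn, mprtaxde): 14 nodes
Sum: 20

20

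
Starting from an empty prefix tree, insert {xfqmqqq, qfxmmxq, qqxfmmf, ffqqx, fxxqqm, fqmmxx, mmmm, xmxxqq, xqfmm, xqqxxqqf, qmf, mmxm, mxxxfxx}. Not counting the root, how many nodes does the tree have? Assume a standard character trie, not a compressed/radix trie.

64

Count nodes per top-level branch (shared prefixes stored once):
  'f'-branch (ffqqx, fqmmxx, fxxqqm): 15 nodes
  'm'-branch (mmmm, mmxm, mxxxfxx): 12 nodes
  'q'-branch (qfxmmxq, qmf, qqxfmmf): 15 nodes
  'x'-branch (xfqmqqq, xmxxqq, xqfmm, xqqxxqqf): 22 nodes
Sum: 64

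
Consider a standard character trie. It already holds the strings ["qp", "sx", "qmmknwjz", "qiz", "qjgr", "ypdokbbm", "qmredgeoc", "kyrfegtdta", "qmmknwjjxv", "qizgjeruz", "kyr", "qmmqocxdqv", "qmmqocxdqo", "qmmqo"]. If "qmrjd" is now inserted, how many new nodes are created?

Walking "qmrjd" from the root, the first 3 characters ("qmr") follow existing edges; "j" is the first miss.
New nodes needed: |"qmrjd"| − 3 = 5 − 3 = 2.

2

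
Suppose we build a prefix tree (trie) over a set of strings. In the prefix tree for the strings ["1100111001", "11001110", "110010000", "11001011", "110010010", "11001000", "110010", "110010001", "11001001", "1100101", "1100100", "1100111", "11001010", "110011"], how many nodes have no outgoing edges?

A leaf is a node with no children — equivalently, the end of a word that is not a proper prefix of any other stored word.
Those words: "110010000", "110010001", "110010010", "11001010", "11001011", "1100111001"
Leaf count: 6

6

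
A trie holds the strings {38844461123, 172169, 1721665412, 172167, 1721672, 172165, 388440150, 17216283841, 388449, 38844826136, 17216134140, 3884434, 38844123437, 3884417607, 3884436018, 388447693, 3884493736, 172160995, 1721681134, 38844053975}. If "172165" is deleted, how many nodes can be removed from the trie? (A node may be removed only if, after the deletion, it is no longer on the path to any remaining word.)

A node on "172165"'s path can go only if nothing else ends at it or branches off below it.
The suffix "5" (1 node) is used only by "172165"; the node for "17216" still has the child "9", so pruning stops there.
Nodes removed: 1

1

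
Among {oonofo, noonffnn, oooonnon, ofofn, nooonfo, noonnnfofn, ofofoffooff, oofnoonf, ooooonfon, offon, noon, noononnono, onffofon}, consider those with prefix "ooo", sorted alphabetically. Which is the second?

Words with prefix "ooo", in lexicographic order: "oooonnon", "ooooonfon"
The 2nd is ooooonfon.

ooooonfon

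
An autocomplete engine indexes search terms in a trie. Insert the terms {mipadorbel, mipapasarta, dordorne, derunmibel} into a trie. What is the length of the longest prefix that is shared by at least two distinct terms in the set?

4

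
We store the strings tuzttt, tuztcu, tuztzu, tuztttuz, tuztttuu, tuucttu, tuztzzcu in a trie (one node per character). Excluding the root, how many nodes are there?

Trace insertions, counting only characters that open a new branch:
  "tuzttt" → 6 new (t, u, z, t, t, t)
  "tuztcu" → prefix "tuzt" already present; 2 new (c, u)
  "tuztzu" → prefix "tuzt" already present; 2 new (z, u)
  "tuztttuz" → prefix "tuzttt" already present; 2 new (u, z)
  "tuztttuu" → prefix "tuztttu" already present; 1 new (u)
  "tuucttu" → prefix "tu" already present; 5 new (u, c, t, t, u)
  "tuztzzcu" → prefix "tuztz" already present; 3 new (z, c, u)
Total nodes = 6 + 2 + 2 + 2 + 1 + 5 + 3 = 21

21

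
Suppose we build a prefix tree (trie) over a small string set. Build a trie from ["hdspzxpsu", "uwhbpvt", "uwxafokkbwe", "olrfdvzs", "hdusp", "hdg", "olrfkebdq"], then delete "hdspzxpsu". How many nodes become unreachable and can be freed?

7

After clearing the end-marker at "hdspzxpsu", prune upward until reaching a node still needed by another word.
The suffix "spzxpsu" (7 nodes) is used only by "hdspzxpsu"; the node for "hd" still has the child "u", so pruning stops there.
Nodes removed: 7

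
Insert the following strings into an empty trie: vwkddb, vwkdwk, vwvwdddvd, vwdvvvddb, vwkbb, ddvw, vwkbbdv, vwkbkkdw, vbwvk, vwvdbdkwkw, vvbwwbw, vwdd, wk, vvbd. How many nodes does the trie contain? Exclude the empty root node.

55

Insert word by word; a character creates a node only if that edge doesn't already exist:
  "vwkddb" → 6 new (v, w, k, d, d, b)
  "vwkdwk" → prefix "vwkd" already present; 2 new (w, k)
  "vwvwdddvd" → prefix "vw" already present; 7 new (v, w, d, d, d, v, d)
  "vwdvvvddb" → prefix "vw" already present; 7 new (d, v, v, v, d, d, b)
  "vwkbb" → prefix "vwk" already present; 2 new (b, b)
  "ddvw" → 4 new (d, d, v, w)
  "vwkbbdv" → prefix "vwkbb" already present; 2 new (d, v)
  "vwkbkkdw" → prefix "vwkb" already present; 4 new (k, k, d, w)
  "vbwvk" → prefix "v" already present; 4 new (b, w, v, k)
  "vwvdbdkwkw" → prefix "vwv" already present; 7 new (d, b, d, k, w, k, w)
  "vvbwwbw" → prefix "v" already present; 6 new (v, b, w, w, b, w)
  "vwdd" → prefix "vwd" already present; 1 new (d)
  "wk" → 2 new (w, k)
  "vvbd" → prefix "vvb" already present; 1 new (d)
Total nodes = 6 + 2 + 7 + 7 + 2 + 4 + 2 + 4 + 4 + 7 + 6 + 1 + 2 + 1 = 55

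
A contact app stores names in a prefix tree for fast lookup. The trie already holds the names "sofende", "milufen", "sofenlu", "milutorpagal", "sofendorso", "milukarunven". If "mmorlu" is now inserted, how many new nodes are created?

"m" is already a path in the trie; the remaining "morlu" must be added.
New nodes needed: |"mmorlu"| − 1 = 6 − 1 = 5.

5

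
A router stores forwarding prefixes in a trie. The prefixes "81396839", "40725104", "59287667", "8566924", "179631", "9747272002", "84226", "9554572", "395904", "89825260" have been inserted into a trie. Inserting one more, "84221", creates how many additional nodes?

1

Walking "84221" from the root, the first 4 characters ("8422") follow existing edges; "1" is the first miss.
Each of the 1 remaining characters creates one node.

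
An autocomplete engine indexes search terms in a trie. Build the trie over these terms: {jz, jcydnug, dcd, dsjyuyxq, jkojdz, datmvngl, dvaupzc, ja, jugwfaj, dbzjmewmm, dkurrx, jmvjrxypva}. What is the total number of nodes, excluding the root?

Count nodes per top-level branch (shared prefixes stored once):
  'd'-branch (datmvngl, dbzjmewmm, dcd, dkurrx, dsjyuyxq, dvaupzc): 36 nodes
  'j'-branch (ja, jcydnug, jkojdz, jmvjrxypva, jugwfaj, jz): 29 nodes
Sum: 65

65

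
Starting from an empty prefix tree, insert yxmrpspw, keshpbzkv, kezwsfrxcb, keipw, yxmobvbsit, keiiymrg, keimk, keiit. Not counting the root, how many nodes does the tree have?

Trace insertions, counting only characters that open a new branch:
  "yxmrpspw" → 8 new (y, x, m, r, p, s, p, w)
  "keshpbzkv" → 9 new (k, e, s, h, p, b, z, k, v)
  "kezwsfrxcb" → prefix "ke" already present; 8 new (z, w, s, f, r, x, c, b)
  "keipw" → prefix "ke" already present; 3 new (i, p, w)
  "yxmobvbsit" → prefix "yxm" already present; 7 new (o, b, v, b, s, i, t)
  "keiiymrg" → prefix "kei" already present; 5 new (i, y, m, r, g)
  "keimk" → prefix "kei" already present; 2 new (m, k)
  "keiit" → prefix "keii" already present; 1 new (t)
Total nodes = 8 + 9 + 8 + 3 + 7 + 5 + 2 + 1 = 43

43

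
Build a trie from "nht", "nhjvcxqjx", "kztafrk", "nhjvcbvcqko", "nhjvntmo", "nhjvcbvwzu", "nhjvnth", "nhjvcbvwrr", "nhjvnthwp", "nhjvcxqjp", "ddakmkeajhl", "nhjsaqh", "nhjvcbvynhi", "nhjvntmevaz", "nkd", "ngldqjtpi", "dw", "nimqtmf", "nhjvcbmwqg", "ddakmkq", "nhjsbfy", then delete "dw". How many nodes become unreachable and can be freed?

1

A node on "dw"'s path can go only if nothing else ends at it or branches off below it.
The suffix "w" (1 node) is used only by "dw"; the node for "d" still has the child "d", so pruning stops there.
Nodes removed: 1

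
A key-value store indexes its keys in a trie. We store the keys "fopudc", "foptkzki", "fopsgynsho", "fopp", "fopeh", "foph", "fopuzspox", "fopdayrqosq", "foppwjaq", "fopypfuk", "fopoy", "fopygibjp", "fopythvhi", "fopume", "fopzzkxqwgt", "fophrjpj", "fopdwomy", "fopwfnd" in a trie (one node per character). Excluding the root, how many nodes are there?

78

Insert word by word; a character creates a node only if that edge doesn't already exist:
  "fopudc" → 6 new (f, o, p, u, d, c)
  "foptkzki" → prefix "fop" already present; 5 new (t, k, z, k, i)
  "fopsgynsho" → prefix "fop" already present; 7 new (s, g, y, n, s, h, o)
  "fopp" → prefix "fop" already present; 1 new (p)
  "fopeh" → prefix "fop" already present; 2 new (e, h)
  "foph" → prefix "fop" already present; 1 new (h)
  "fopuzspox" → prefix "fopu" already present; 5 new (z, s, p, o, x)
  "fopdayrqosq" → prefix "fop" already present; 8 new (d, a, y, r, q, o, s, q)
  "foppwjaq" → prefix "fopp" already present; 4 new (w, j, a, q)
  "fopypfuk" → prefix "fop" already present; 5 new (y, p, f, u, k)
  "fopoy" → prefix "fop" already present; 2 new (o, y)
  "fopygibjp" → prefix "fopy" already present; 5 new (g, i, b, j, p)
  "fopythvhi" → prefix "fopy" already present; 5 new (t, h, v, h, i)
  "fopume" → prefix "fopu" already present; 2 new (m, e)
  "fopzzkxqwgt" → prefix "fop" already present; 8 new (z, z, k, x, q, w, g, t)
  "fophrjpj" → prefix "foph" already present; 4 new (r, j, p, j)
  "fopdwomy" → prefix "fopd" already present; 4 new (w, o, m, y)
  "fopwfnd" → prefix "fop" already present; 4 new (w, f, n, d)
Total nodes = 6 + 5 + 7 + 1 + 2 + 1 + 5 + 8 + 4 + 5 + 2 + 5 + 5 + 2 + 8 + 4 + 4 + 4 = 78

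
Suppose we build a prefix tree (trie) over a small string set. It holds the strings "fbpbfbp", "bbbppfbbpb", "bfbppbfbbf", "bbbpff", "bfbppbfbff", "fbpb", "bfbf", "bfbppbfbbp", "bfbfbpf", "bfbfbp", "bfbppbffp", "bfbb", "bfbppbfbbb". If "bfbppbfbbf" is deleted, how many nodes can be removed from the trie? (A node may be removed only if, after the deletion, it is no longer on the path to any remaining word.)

Walk "bfbppbfbbf" from the leaf back toward the root, removing each node that no remaining word uses.
The suffix "f" (1 node) is used only by "bfbppbfbbf"; the node for "bfbppbfbb" still has the child "p", so pruning stops there.
Nodes removed: 1

1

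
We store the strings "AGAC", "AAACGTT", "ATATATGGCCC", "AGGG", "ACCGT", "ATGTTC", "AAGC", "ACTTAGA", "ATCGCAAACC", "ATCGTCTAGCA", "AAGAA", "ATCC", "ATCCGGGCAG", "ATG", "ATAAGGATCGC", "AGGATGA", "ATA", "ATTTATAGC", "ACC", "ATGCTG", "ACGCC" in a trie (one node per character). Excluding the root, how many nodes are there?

For each word, the new-node count is its length minus the longest prefix already in the trie:
  "AGAC" → 4 new (A, G, A, C)
  "AAACGTT" → prefix "A" already present; 6 new (A, A, C, G, T, T)
  "ATATATGGCCC" → prefix "A" already present; 10 new (T, A, T, A, T, G, G, C, C, C)
  "AGGG" → prefix "AG" already present; 2 new (G, G)
  "ACCGT" → prefix "A" already present; 4 new (C, C, G, T)
  "ATGTTC" → prefix "AT" already present; 4 new (G, T, T, C)
  "AAGC" → prefix "AA" already present; 2 new (G, C)
  "ACTTAGA" → prefix "AC" already present; 5 new (T, T, A, G, A)
  "ATCGCAAACC" → prefix "AT" already present; 8 new (C, G, C, A, A, A, C, C)
  "ATCGTCTAGCA" → prefix "ATCG" already present; 7 new (T, C, T, A, G, C, A)
  "AAGAA" → prefix "AAG" already present; 2 new (A, A)
  "ATCC" → prefix "ATC" already present; 1 new (C)
  "ATCCGGGCAG" → prefix "ATCC" already present; 6 new (G, G, G, C, A, G)
  "ATG" → prefix "ATG" already present; 0 new (none)
  "ATAAGGATCGC" → prefix "ATA" already present; 8 new (A, G, G, A, T, C, G, C)
  "AGGATGA" → prefix "AGG" already present; 4 new (A, T, G, A)
  "ATA" → prefix "ATA" already present; 0 new (none)
  "ATTTATAGC" → prefix "AT" already present; 7 new (T, T, A, T, A, G, C)
  "ACC" → prefix "ACC" already present; 0 new (none)
  "ATGCTG" → prefix "ATG" already present; 3 new (C, T, G)
  "ACGCC" → prefix "AC" already present; 3 new (G, C, C)
Total nodes = 4 + 6 + 10 + 2 + 4 + 4 + 2 + 5 + 8 + 7 + 2 + 1 + 6 + 0 + 8 + 4 + 0 + 7 + 0 + 3 + 3 = 86

86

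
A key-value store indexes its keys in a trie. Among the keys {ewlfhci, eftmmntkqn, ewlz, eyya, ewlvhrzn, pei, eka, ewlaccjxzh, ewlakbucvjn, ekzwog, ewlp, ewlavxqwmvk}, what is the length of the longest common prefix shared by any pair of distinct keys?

4

Equivalently: take the maximum, over all pairs, of their longest common prefix length.
e.g. "ewlaccjxzh" and "ewlakbucvjn" share the prefix "ewla" of length 4; no pair shares a longer one.
Longest shared-prefix length: 4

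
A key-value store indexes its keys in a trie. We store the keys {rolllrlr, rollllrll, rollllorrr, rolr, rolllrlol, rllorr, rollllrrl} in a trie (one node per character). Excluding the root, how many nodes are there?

26

Trace insertions, counting only characters that open a new branch:
  "rolllrlr" → 8 new (r, o, l, l, l, r, l, r)
  "rollllrll" → prefix "rolll" already present; 4 new (l, r, l, l)
  "rollllorrr" → prefix "rollll" already present; 4 new (o, r, r, r)
  "rolr" → prefix "rol" already present; 1 new (r)
  "rolllrlol" → prefix "rolllrl" already present; 2 new (o, l)
  "rllorr" → prefix "r" already present; 5 new (l, l, o, r, r)
  "rollllrrl" → prefix "rollllr" already present; 2 new (r, l)
Total nodes = 8 + 4 + 4 + 1 + 2 + 5 + 2 = 26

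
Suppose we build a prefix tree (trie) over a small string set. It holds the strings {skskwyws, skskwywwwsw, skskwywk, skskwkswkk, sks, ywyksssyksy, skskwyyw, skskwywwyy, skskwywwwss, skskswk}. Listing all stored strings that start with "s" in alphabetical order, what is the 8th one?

Filter for "s…" and sort: "sks", "skskswk", "skskwkswkk", "skskwywk", "skskwyws", "skskwywwwss", "skskwywwwsw", "skskwywwyy", "skskwyyw"
The 8th is skskwywwyy.

skskwywwyy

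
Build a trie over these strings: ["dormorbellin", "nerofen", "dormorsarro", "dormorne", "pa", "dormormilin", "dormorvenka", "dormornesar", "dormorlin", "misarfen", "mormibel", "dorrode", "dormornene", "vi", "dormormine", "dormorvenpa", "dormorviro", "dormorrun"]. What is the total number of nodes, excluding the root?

For each word, the new-node count is its length minus the longest prefix already in the trie:
  "dormorbellin" → 12 new (d, o, r, m, o, r, b, e, l, l, i, n)
  "nerofen" → 7 new (n, e, r, o, f, e, n)
  "dormorsarro" → prefix "dormor" already present; 5 new (s, a, r, r, o)
  "dormorne" → prefix "dormor" already present; 2 new (n, e)
  "pa" → 2 new (p, a)
  "dormormilin" → prefix "dormor" already present; 5 new (m, i, l, i, n)
  "dormorvenka" → prefix "dormor" already present; 5 new (v, e, n, k, a)
  "dormornesar" → prefix "dormorne" already present; 3 new (s, a, r)
  "dormorlin" → prefix "dormor" already present; 3 new (l, i, n)
  "misarfen" → 8 new (m, i, s, a, r, f, e, n)
  "mormibel" → prefix "m" already present; 7 new (o, r, m, i, b, e, l)
  "dorrode" → prefix "dor" already present; 4 new (r, o, d, e)
  "dormornene" → prefix "dormorne" already present; 2 new (n, e)
  "vi" → 2 new (v, i)
  "dormormine" → prefix "dormormi" already present; 2 new (n, e)
  "dormorvenpa" → prefix "dormorven" already present; 2 new (p, a)
  "dormorviro" → prefix "dormorv" already present; 3 new (i, r, o)
  "dormorrun" → prefix "dormor" already present; 3 new (r, u, n)
Total nodes = 12 + 7 + 5 + 2 + 2 + 5 + 5 + 3 + 3 + 8 + 7 + 4 + 2 + 2 + 2 + 2 + 3 + 3 = 77

77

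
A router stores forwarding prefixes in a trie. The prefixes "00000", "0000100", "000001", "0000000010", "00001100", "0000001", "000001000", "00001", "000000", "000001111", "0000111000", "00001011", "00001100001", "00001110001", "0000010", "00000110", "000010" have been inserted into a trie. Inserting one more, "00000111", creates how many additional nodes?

0

Every character of "00000111" already lies on an existing path (it is a prefix of some stored word).
No new nodes are needed: 0.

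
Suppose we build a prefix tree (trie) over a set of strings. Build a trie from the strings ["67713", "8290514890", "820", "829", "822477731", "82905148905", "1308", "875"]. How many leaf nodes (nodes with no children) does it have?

6

A leaf is a node with no children — equivalently, the end of a word that is not a proper prefix of any other stored word.
Those words: "1308", "67713", "820", "822477731", "82905148905", "875"
Leaf count: 6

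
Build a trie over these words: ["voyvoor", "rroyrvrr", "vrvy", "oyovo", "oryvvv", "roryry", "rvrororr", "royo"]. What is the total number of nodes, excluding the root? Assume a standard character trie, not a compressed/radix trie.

Trace insertions, counting only characters that open a new branch:
  "voyvoor" → 7 new (v, o, y, v, o, o, r)
  "rroyrvrr" → 8 new (r, r, o, y, r, v, r, r)
  "vrvy" → prefix "v" already present; 3 new (r, v, y)
  "oyovo" → 5 new (o, y, o, v, o)
  "oryvvv" → prefix "o" already present; 5 new (r, y, v, v, v)
  "roryry" → prefix "r" already present; 5 new (o, r, y, r, y)
  "rvrororr" → prefix "r" already present; 7 new (v, r, o, r, o, r, r)
  "royo" → prefix "ro" already present; 2 new (y, o)
Total nodes = 7 + 8 + 3 + 5 + 5 + 5 + 7 + 2 = 42

42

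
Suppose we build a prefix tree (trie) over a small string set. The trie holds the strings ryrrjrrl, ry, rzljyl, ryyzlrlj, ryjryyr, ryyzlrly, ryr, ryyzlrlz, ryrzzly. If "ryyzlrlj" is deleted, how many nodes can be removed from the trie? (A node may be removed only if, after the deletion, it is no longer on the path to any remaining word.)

1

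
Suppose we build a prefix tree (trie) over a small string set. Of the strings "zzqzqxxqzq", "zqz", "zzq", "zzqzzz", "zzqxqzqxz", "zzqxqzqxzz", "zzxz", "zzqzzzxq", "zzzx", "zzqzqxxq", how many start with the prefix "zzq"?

Traverse to the node for "zzq", then collect every word in that subtree.
Matches: "zzq", "zzqxqzqxz", "zzqxqzqxzz", "zzqzqxxq", "zzqzqxxqzq", "zzqzzz", "zzqzzzxq"
Count: 7

7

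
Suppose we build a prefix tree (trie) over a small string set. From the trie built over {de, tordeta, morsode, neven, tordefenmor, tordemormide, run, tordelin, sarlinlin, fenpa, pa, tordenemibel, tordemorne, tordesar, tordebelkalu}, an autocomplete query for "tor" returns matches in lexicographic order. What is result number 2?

tordefenmor

Words with prefix "tor", in lexicographic order: "tordebelkalu", "tordefenmor", "tordelin", "tordemormide", "tordemorne", "tordenemibel", "tordesar", "tordeta"
Position 2: tordefenmor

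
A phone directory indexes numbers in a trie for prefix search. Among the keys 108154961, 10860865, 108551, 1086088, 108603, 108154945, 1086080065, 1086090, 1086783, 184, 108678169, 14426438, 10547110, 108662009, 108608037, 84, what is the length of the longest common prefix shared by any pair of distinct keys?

7

Look for the deepest trie node that still has at least two words in its subtree.
e.g. "108154945" and "108154961" share the prefix "1081549" of length 7; no pair shares a longer one.
Longest shared-prefix length: 7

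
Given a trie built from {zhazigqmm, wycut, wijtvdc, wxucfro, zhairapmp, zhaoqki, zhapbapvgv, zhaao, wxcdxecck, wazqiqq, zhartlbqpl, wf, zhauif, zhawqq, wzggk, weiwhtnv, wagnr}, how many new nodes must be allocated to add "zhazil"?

Walking "zhazil" from the root, the first 5 characters ("zhazi") follow existing edges; "l" is the first miss.
New nodes needed: |"zhazil"| − 5 = 6 − 5 = 1.

1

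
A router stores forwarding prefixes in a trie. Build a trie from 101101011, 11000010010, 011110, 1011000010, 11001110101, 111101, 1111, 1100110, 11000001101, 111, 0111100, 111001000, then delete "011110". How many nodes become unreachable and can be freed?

0

Walk "011110" from the leaf back toward the root, removing each node that no remaining word uses.
Every node on "011110" is still needed (e.g. by "0111100"), so nothing is freed.
Nodes removed: 0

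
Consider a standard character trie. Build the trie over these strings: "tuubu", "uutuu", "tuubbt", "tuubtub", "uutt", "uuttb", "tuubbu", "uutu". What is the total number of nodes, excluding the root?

18

Trace insertions, counting only characters that open a new branch:
  "tuubu" → 5 new (t, u, u, b, u)
  "uutuu" → 5 new (u, u, t, u, u)
  "tuubbt" → prefix "tuub" already present; 2 new (b, t)
  "tuubtub" → prefix "tuub" already present; 3 new (t, u, b)
  "uutt" → prefix "uut" already present; 1 new (t)
  "uuttb" → prefix "uutt" already present; 1 new (b)
  "tuubbu" → prefix "tuubb" already present; 1 new (u)
  "uutu" → prefix "uutu" already present; 0 new (none)
Total nodes = 5 + 5 + 2 + 3 + 1 + 1 + 1 + 0 = 18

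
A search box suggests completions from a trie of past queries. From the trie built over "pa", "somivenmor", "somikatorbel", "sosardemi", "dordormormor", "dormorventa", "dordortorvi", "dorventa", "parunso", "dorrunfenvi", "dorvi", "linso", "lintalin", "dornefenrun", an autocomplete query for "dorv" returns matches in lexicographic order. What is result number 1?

Filter for "dorv…" and sort: "dorventa", "dorvi"
Position 1: dorventa

dorventa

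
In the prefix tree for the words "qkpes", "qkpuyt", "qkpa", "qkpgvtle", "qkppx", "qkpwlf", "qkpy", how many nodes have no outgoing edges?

7

A leaf is a node with no children — equivalently, the end of a word that is not a proper prefix of any other stored word.
Those words: "qkpa", "qkpes", "qkpgvtle", "qkppx", "qkpuyt", "qkpwlf", "qkpy"
Leaf count: 7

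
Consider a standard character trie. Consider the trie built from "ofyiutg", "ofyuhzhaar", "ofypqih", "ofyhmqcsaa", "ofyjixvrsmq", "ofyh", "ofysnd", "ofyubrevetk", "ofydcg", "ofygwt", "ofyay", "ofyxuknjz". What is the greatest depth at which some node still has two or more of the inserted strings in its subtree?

Equivalently: take the maximum, over all pairs, of their longest common prefix length.
e.g. "ofyh" and "ofyhmqcsaa" share the prefix "ofyh" of length 4; no pair shares a longer one.
Longest shared-prefix length: 4

4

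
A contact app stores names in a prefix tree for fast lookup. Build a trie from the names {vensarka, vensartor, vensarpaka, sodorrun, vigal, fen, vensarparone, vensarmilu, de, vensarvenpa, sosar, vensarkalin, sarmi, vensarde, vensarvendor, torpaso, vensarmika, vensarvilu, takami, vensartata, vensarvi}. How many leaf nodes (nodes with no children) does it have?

19

A leaf is a node with no children — equivalently, the end of a word that is not a proper prefix of any other stored word.
Those words: "de", "fen", "sarmi", "sodorrun", "sosar", "takami", "torpaso", "vensarde", "vensarkalin", "vensarmika", "vensarmilu", "vensarpaka", "vensarparone", "vensartata", "vensartor", "vensarvendor", "vensarvenpa", "vensarvilu", "vigal"
Leaf count: 19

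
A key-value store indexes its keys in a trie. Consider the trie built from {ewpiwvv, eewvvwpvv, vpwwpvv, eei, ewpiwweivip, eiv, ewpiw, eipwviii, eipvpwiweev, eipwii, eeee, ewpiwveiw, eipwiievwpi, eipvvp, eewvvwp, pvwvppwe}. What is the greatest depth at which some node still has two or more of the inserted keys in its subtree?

7

The deepest shared node is where two words last agree before diverging.
"eewvvwp" and "eewvvwpvv" agree on "eewvvwp" (7 characters) before diverging; nothing deeper is shared.
Longest shared-prefix length: 7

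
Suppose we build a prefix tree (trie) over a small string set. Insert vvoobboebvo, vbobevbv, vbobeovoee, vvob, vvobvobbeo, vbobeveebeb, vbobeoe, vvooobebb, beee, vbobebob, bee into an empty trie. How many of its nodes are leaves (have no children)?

A leaf is a node with no children — equivalently, the end of a word that is not a proper prefix of any other stored word.
Those words: "beee", "vbobebob", "vbobeoe", "vbobeovoee", "vbobevbv", "vbobeveebeb", "vvobvobbeo", "vvoobboebvo", "vvooobebb"
Leaf count: 9

9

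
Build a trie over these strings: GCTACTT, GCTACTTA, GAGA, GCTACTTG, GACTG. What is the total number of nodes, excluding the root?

Trace insertions, counting only characters that open a new branch:
  "GCTACTT" → 7 new (G, C, T, A, C, T, T)
  "GCTACTTA" → prefix "GCTACTT" already present; 1 new (A)
  "GAGA" → prefix "G" already present; 3 new (A, G, A)
  "GCTACTTG" → prefix "GCTACTT" already present; 1 new (G)
  "GACTG" → prefix "GA" already present; 3 new (C, T, G)
Total nodes = 7 + 1 + 3 + 1 + 3 = 15

15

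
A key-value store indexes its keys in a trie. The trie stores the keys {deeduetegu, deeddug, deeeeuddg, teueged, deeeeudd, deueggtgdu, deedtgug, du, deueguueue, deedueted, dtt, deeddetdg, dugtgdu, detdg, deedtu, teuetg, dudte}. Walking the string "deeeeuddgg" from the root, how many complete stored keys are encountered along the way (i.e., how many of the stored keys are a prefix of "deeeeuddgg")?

2

Check each prefix of "deeeeuddgg" against the stored set — each match is an end-marker on the path.
Prefixes of the query that are stored words: "deeeeudd", "deeeeuddg"
Count: 2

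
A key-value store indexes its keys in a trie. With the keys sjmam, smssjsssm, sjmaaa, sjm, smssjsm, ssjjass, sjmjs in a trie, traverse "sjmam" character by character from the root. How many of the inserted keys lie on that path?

Walk "sjmam" from the root; an end-of-word marker is hit whenever a stored word is a prefix of "sjmam".
Prefixes of the query that are stored words: "sjm", "sjmam"
Count: 2

2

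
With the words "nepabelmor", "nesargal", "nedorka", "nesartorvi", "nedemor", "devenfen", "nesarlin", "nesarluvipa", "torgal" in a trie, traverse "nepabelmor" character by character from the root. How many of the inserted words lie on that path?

1

Walk "nepabelmor" from the root; an end-of-word marker is hit whenever a stored word is a prefix of "nepabelmor".
Prefixes of the query that are stored words: "nepabelmor"
Count: 1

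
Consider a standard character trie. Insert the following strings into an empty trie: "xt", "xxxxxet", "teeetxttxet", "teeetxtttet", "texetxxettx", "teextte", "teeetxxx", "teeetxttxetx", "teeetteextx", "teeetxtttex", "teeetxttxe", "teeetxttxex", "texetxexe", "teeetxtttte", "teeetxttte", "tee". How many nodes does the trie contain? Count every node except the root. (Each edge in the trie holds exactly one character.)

For each word, the new-node count is its length minus the longest prefix already in the trie:
  "xt" → 2 new (x, t)
  "xxxxxet" → prefix "x" already present; 6 new (x, x, x, x, e, t)
  "teeetxttxet" → 11 new (t, e, e, e, t, x, t, t, x, e, t)
  "teeetxtttet" → prefix "teeetxtt" already present; 3 new (t, e, t)
  "texetxxettx" → prefix "te" already present; 9 new (x, e, t, x, x, e, t, t, x)
  "teextte" → prefix "tee" already present; 4 new (x, t, t, e)
  "teeetxxx" → prefix "teeetx" already present; 2 new (x, x)
  "teeetxttxetx" → prefix "teeetxttxet" already present; 1 new (x)
  "teeetteextx" → prefix "teeet" already present; 6 new (t, e, e, x, t, x)
  "teeetxtttex" → prefix "teeetxttte" already present; 1 new (x)
  "teeetxttxe" → prefix "teeetxttxe" already present; 0 new (none)
  "teeetxttxex" → prefix "teeetxttxe" already present; 1 new (x)
  "texetxexe" → prefix "texetx" already present; 3 new (e, x, e)
  "teeetxtttte" → prefix "teeetxttt" already present; 2 new (t, e)
  "teeetxttte" → prefix "teeetxttte" already present; 0 new (none)
  "tee" → prefix "tee" already present; 0 new (none)
Total nodes = 2 + 6 + 11 + 3 + 9 + 4 + 2 + 1 + 6 + 1 + 0 + 1 + 3 + 2 + 0 + 0 = 51

51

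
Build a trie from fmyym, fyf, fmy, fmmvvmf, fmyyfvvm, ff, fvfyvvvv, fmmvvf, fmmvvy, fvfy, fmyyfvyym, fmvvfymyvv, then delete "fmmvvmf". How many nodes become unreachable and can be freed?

After clearing the end-marker at "fmmvvmf", prune upward until reaching a node still needed by another word.
The suffix "mf" (2 nodes) is used only by "fmmvvmf"; the node for "fmmvv" still has the child "f", so pruning stops there.
Nodes removed: 2

2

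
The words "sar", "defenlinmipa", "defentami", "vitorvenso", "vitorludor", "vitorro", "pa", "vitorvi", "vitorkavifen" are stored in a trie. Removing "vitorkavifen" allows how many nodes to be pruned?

7

A node on "vitorkavifen"'s path can go only if nothing else ends at it or branches off below it.
The suffix "kavifen" (7 nodes) is used only by "vitorkavifen"; the node for "vitor" still has the child "v", so pruning stops there.
Nodes removed: 7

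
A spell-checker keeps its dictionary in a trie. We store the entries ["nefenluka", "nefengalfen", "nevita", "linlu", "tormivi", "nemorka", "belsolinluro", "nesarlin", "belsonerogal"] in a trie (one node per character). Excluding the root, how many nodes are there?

61

Insert word by word; a character creates a node only if that edge doesn't already exist:
  "nefenluka" → 9 new (n, e, f, e, n, l, u, k, a)
  "nefengalfen" → prefix "nefen" already present; 6 new (g, a, l, f, e, n)
  "nevita" → prefix "ne" already present; 4 new (v, i, t, a)
  "linlu" → 5 new (l, i, n, l, u)
  "tormivi" → 7 new (t, o, r, m, i, v, i)
  "nemorka" → prefix "ne" already present; 5 new (m, o, r, k, a)
  "belsolinluro" → 12 new (b, e, l, s, o, l, i, n, l, u, r, o)
  "nesarlin" → prefix "ne" already present; 6 new (s, a, r, l, i, n)
  "belsonerogal" → prefix "belso" already present; 7 new (n, e, r, o, g, a, l)
Total nodes = 9 + 6 + 4 + 5 + 7 + 5 + 12 + 6 + 7 = 61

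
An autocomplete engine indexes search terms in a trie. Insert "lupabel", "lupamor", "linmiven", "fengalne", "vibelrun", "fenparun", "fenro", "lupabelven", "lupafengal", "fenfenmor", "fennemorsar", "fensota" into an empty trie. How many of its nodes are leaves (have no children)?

Leaves are exactly the stored words that no other stored word extends.
Those words: "fenfenmor", "fengalne", "fennemorsar", "fenparun", "fenro", "fensota", "linmiven", "lupabelven", "lupafengal", "lupamor", "vibelrun"
Leaf count: 11

11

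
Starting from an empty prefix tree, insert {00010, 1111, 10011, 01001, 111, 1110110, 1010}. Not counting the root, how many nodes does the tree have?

23

Trace insertions, counting only characters that open a new branch:
  "00010" → 5 new (0, 0, 0, 1, 0)
  "1111" → 4 new (1, 1, 1, 1)
  "10011" → prefix "1" already present; 4 new (0, 0, 1, 1)
  "01001" → prefix "0" already present; 4 new (1, 0, 0, 1)
  "111" → prefix "111" already present; 0 new (none)
  "1110110" → prefix "111" already present; 4 new (0, 1, 1, 0)
  "1010" → prefix "10" already present; 2 new (1, 0)
Total nodes = 5 + 4 + 4 + 4 + 0 + 4 + 2 = 23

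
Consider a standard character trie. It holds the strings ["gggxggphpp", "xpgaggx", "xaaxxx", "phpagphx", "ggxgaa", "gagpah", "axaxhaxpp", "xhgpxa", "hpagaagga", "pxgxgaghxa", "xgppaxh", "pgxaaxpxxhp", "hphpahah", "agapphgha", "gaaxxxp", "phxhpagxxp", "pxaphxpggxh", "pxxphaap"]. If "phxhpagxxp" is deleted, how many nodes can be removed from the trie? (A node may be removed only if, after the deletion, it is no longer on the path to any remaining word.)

A node on "phxhpagxxp"'s path can go only if nothing else ends at it or branches off below it.
The suffix "xhpagxxp" (8 nodes) is used only by "phxhpagxxp"; the node for "ph" still has the child "p", so pruning stops there.
Nodes removed: 8

8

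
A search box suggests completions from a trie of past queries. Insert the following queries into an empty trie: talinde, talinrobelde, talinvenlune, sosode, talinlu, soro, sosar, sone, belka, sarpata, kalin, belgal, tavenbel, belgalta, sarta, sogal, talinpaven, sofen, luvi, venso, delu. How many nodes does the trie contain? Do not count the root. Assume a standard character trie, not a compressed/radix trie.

88

For each word, the new-node count is its length minus the longest prefix already in the trie:
  "talinde" → 7 new (t, a, l, i, n, d, e)
  "talinrobelde" → prefix "talin" already present; 7 new (r, o, b, e, l, d, e)
  "talinvenlune" → prefix "talin" already present; 7 new (v, e, n, l, u, n, e)
  "sosode" → 6 new (s, o, s, o, d, e)
  "talinlu" → prefix "talin" already present; 2 new (l, u)
  "soro" → prefix "so" already present; 2 new (r, o)
  "sosar" → prefix "sos" already present; 2 new (a, r)
  "sone" → prefix "so" already present; 2 new (n, e)
  "belka" → 5 new (b, e, l, k, a)
  "sarpata" → prefix "s" already present; 6 new (a, r, p, a, t, a)
  "kalin" → 5 new (k, a, l, i, n)
  "belgal" → prefix "bel" already present; 3 new (g, a, l)
  "tavenbel" → prefix "ta" already present; 6 new (v, e, n, b, e, l)
  "belgalta" → prefix "belgal" already present; 2 new (t, a)
  "sarta" → prefix "sar" already present; 2 new (t, a)
  "sogal" → prefix "so" already present; 3 new (g, a, l)
  "talinpaven" → prefix "talin" already present; 5 new (p, a, v, e, n)
  "sofen" → prefix "so" already present; 3 new (f, e, n)
  "luvi" → 4 new (l, u, v, i)
  "venso" → 5 new (v, e, n, s, o)
  "delu" → 4 new (d, e, l, u)
Total nodes = 7 + 7 + 7 + 6 + 2 + 2 + 2 + 2 + 5 + 6 + 5 + 3 + 6 + 2 + 2 + 3 + 5 + 3 + 4 + 5 + 4 = 88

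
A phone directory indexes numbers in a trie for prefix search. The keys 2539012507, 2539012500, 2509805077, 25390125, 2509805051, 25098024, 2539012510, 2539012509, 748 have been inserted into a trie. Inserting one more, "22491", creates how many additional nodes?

4

Walking "22491" from the root, the first 1 characters ("2") follow existing edges; "2" is the first miss.
So 5 − 1 = 4 new nodes.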